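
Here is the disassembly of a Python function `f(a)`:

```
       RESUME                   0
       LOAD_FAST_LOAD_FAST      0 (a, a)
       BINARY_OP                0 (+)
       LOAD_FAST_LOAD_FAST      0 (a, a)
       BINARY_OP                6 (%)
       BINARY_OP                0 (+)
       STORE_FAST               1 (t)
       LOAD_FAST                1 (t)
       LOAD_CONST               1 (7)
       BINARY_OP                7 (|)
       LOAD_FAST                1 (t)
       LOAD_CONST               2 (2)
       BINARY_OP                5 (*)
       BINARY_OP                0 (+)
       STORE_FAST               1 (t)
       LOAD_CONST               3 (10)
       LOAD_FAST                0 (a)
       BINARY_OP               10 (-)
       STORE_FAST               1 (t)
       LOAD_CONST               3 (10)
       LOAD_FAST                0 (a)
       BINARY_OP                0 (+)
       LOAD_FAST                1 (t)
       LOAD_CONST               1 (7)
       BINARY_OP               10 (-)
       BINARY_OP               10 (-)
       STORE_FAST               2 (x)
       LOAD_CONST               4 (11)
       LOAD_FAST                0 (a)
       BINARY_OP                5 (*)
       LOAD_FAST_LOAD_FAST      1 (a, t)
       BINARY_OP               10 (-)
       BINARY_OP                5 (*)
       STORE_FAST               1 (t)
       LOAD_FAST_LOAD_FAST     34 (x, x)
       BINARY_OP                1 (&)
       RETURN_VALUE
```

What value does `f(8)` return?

23

LOAD_FAST_LOAD_FAST a,a → push 8,8. Stack: [8, 8]
BINARY_OP + → 8 + 8 = 16. Stack: [16]
LOAD_FAST_LOAD_FAST a,a → push 8,8. Stack: [16, 8, 8]
BINARY_OP % → 8 % 8 = 0. Stack: [16, 0]
BINARY_OP + → 16 + 0 = 16. Stack: [16]
STORE_FAST t → t=16. Stack: []
LOAD_FAST t → push 16. Stack: [16]
LOAD_CONST → push 7. Stack: [16, 7]
BINARY_OP | → 16 | 7 = 23. Stack: [23]
LOAD_FAST t → push 16. Stack: [23, 16]
LOAD_CONST → push 2. Stack: [23, 16, 2]
BINARY_OP * → 16 * 2 = 32. Stack: [23, 32]
BINARY_OP + → 23 + 32 = 55. Stack: [55]
STORE_FAST t → t=55. Stack: []
LOAD_CONST → push 10. Stack: [10]
LOAD_FAST a → push 8. Stack: [10, 8]
BINARY_OP - → 10 - 8 = 2. Stack: [2]
STORE_FAST t → t=2. Stack: []
LOAD_CONST → push 10. Stack: [10]
LOAD_FAST a → push 8. Stack: [10, 8]
BINARY_OP + → 10 + 8 = 18. Stack: [18]
LOAD_FAST t → push 2. Stack: [18, 2]
LOAD_CONST → push 7. Stack: [18, 2, 7]
BINARY_OP - → 2 - 7 = -5. Stack: [18, -5]
BINARY_OP - → 18 - -5 = 23. Stack: [23]
STORE_FAST x → x=23. Stack: []
LOAD_CONST → push 11. Stack: [11]
LOAD_FAST a → push 8. Stack: [11, 8]
BINARY_OP * → 11 * 8 = 88. Stack: [88]
LOAD_FAST_LOAD_FAST a,t → push 8,2. Stack: [88, 8, 2]
BINARY_OP - → 8 - 2 = 6. Stack: [88, 6]
BINARY_OP * → 88 * 6 = 528. Stack: [528]
STORE_FAST t → t=528. Stack: []
LOAD_FAST_LOAD_FAST x,x → push 23,23. Stack: [23, 23]
BINARY_OP & → 23 & 23 = 23. Stack: [23]
RETURN_VALUE → return 23.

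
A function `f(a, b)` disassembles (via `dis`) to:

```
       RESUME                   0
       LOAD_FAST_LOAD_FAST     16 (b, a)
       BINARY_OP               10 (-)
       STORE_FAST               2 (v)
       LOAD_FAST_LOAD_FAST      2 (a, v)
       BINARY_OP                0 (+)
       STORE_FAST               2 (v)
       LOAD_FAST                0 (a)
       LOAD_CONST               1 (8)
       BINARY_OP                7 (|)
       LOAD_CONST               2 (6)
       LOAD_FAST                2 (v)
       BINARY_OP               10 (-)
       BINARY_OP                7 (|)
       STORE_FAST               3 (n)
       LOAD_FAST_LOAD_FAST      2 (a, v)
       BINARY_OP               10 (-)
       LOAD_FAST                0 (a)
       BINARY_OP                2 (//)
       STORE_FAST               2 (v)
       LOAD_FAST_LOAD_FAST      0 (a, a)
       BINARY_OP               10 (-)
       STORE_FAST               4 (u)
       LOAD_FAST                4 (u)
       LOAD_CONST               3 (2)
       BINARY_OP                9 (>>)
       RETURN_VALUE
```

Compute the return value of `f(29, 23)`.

0

LOAD_FAST_LOAD_FAST b,a → push 23,29. Stack: [23, 29]
BINARY_OP - → 23 - 29 = -6. Stack: [-6]
STORE_FAST v → v=-6. Stack: []
LOAD_FAST_LOAD_FAST a,v → push 29,-6. Stack: [29, -6]
BINARY_OP + → 29 + -6 = 23. Stack: [23]
STORE_FAST v → v=23. Stack: []
LOAD_FAST a → push 29. Stack: [29]
LOAD_CONST → push 8. Stack: [29, 8]
BINARY_OP | → 29 | 8 = 29. Stack: [29]
LOAD_CONST → push 6. Stack: [29, 6]
LOAD_FAST v → push 23. Stack: [29, 6, 23]
BINARY_OP - → 6 - 23 = -17. Stack: [29, -17]
BINARY_OP | → 29 | -17 = -1. Stack: [-1]
STORE_FAST n → n=-1. Stack: []
LOAD_FAST_LOAD_FAST a,v → push 29,23. Stack: [29, 23]
BINARY_OP - → 29 - 23 = 6. Stack: [6]
LOAD_FAST a → push 29. Stack: [6, 29]
BINARY_OP // → 6 // 29 = 0. Stack: [0]
STORE_FAST v → v=0. Stack: []
LOAD_FAST_LOAD_FAST a,a → push 29,29. Stack: [29, 29]
BINARY_OP - → 29 - 29 = 0. Stack: [0]
STORE_FAST u → u=0. Stack: []
LOAD_FAST u → push 0. Stack: [0]
LOAD_CONST → push 2. Stack: [0, 2]
BINARY_OP >> → 0 >> 2 = 0. Stack: [0]
RETURN_VALUE → return 0.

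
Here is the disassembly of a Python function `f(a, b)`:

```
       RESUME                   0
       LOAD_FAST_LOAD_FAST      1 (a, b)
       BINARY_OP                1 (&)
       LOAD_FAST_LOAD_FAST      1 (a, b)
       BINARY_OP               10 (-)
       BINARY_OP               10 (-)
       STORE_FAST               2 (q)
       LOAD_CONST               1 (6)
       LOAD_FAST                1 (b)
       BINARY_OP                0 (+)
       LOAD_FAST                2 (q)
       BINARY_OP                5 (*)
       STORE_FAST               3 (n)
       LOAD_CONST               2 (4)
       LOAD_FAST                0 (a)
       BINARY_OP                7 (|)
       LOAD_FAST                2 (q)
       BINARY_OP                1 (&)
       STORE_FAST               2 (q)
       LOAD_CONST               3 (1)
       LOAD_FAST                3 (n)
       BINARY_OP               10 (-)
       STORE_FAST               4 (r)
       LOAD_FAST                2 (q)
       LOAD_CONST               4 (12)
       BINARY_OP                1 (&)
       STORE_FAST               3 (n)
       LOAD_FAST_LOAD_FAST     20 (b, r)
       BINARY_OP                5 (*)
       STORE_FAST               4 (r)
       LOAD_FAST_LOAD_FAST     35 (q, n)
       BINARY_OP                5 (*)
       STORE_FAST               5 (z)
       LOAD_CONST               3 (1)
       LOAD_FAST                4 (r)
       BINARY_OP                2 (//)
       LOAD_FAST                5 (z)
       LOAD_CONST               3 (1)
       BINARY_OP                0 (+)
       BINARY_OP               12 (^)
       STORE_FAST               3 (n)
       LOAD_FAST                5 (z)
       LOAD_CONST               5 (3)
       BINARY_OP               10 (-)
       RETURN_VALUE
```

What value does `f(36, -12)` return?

LOAD_FAST_LOAD_FAST a,b → push 36,-12. Stack: [36, -12]
BINARY_OP & → 36 & -12 = 36. Stack: [36]
LOAD_FAST_LOAD_FAST a,b → push 36,-12. Stack: [36, 36, -12]
BINARY_OP - → 36 - -12 = 48. Stack: [36, 48]
BINARY_OP - → 36 - 48 = -12. Stack: [-12]
STORE_FAST q → q=-12. Stack: []
LOAD_CONST → push 6. Stack: [6]
LOAD_FAST b → push -12. Stack: [6, -12]
BINARY_OP + → 6 + -12 = -6. Stack: [-6]
LOAD_FAST q → push -12. Stack: [-6, -12]
BINARY_OP * → -6 * -12 = 72. Stack: [72]
STORE_FAST n → n=72. Stack: []
LOAD_CONST → push 4. Stack: [4]
LOAD_FAST a → push 36. Stack: [4, 36]
BINARY_OP | → 4 | 36 = 36. Stack: [36]
LOAD_FAST q → push -12. Stack: [36, -12]
BINARY_OP & → 36 & -12 = 36. Stack: [36]
STORE_FAST q → q=36. Stack: []
LOAD_CONST → push 1. Stack: [1]
LOAD_FAST n → push 72. Stack: [1, 72]
BINARY_OP - → 1 - 72 = -71. Stack: [-71]
STORE_FAST r → r=-71. Stack: []
LOAD_FAST q → push 36. Stack: [36]
LOAD_CONST → push 12. Stack: [36, 12]
BINARY_OP & → 36 & 12 = 4. Stack: [4]
STORE_FAST n → n=4. Stack: []
LOAD_FAST_LOAD_FAST b,r → push -12,-71. Stack: [-12, -71]
BINARY_OP * → -12 * -71 = 852. Stack: [852]
STORE_FAST r → r=852. Stack: []
LOAD_FAST_LOAD_FAST q,n → push 36,4. Stack: [36, 4]
BINARY_OP * → 36 * 4 = 144. Stack: [144]
STORE_FAST z → z=144. Stack: []
LOAD_CONST → push 1. Stack: [1]
LOAD_FAST r → push 852. Stack: [1, 852]
BINARY_OP // → 1 // 852 = 0. Stack: [0]
LOAD_FAST z → push 144. Stack: [0, 144]
LOAD_CONST → push 1. Stack: [0, 144, 1]
BINARY_OP + → 144 + 1 = 145. Stack: [0, 145]
BINARY_OP ^ → 0 ^ 145 = 145. Stack: [145]
STORE_FAST n → n=145. Stack: []
LOAD_FAST z → push 144. Stack: [144]
LOAD_CONST → push 3. Stack: [144, 3]
BINARY_OP - → 144 - 3 = 141. Stack: [141]
RETURN_VALUE → return 141.

141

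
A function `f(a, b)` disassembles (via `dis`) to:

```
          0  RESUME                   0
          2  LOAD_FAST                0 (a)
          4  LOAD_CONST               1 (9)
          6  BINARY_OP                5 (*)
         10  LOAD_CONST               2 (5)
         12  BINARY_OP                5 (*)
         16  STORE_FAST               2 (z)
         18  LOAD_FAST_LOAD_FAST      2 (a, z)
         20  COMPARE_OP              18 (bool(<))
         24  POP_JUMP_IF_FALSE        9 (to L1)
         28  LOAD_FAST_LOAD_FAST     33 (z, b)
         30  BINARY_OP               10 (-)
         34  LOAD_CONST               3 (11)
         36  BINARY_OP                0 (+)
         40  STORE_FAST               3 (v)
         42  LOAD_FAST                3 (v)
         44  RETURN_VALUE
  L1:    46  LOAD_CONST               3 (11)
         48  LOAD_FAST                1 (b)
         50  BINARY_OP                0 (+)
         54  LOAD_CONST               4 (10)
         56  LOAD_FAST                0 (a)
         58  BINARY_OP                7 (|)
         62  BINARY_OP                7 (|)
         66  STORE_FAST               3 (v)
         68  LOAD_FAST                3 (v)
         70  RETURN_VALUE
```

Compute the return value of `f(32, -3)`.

LOAD_FAST a → push 32. Stack: [32]
LOAD_CONST → push 9. Stack: [32, 9]
BINARY_OP * → 32 * 9 = 288. Stack: [288]
LOAD_CONST → push 5. Stack: [288, 5]
BINARY_OP * → 288 * 5 = 1440. Stack: [1440]
STORE_FAST z → z=1440. Stack: []
LOAD_FAST_LOAD_FAST a,z → push 32,1440. Stack: [32, 1440]
COMPARE_OP bool(<) → 32 vs 1440 = True. Stack: [True]
POP_JUMP_IF_FALSE → pop True; no jump. Stack: []
LOAD_FAST_LOAD_FAST z,b → push 1440,-3. Stack: [1440, -3]
BINARY_OP - → 1440 - -3 = 1443. Stack: [1443]
LOAD_CONST → push 11. Stack: [1443, 11]
BINARY_OP + → 1443 + 11 = 1454. Stack: [1454]
STORE_FAST v → v=1454. Stack: []
LOAD_FAST v → push 1454. Stack: [1454]
RETURN_VALUE → return 1454.

1454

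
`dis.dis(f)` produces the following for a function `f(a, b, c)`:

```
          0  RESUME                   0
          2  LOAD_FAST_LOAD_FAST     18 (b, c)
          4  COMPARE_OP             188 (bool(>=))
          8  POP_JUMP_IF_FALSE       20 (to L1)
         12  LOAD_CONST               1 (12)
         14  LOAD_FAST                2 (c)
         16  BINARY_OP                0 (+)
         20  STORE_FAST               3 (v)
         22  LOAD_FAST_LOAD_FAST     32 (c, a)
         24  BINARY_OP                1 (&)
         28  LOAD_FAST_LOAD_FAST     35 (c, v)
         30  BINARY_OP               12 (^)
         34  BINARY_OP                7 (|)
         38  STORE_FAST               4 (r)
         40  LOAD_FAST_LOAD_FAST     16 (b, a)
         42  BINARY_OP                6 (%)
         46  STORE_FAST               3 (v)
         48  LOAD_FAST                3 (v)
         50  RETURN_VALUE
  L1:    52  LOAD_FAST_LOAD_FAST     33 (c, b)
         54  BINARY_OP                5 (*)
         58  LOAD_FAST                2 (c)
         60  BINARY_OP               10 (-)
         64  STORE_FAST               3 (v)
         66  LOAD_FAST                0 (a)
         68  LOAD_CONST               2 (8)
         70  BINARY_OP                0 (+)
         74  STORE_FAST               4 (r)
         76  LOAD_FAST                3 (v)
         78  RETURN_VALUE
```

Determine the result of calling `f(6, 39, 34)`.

3

LOAD_FAST_LOAD_FAST b,c → push 39,34. Stack: [39, 34]
COMPARE_OP bool(>=) → 39 vs 34 = True. Stack: [True]
POP_JUMP_IF_FALSE → pop True; no jump. Stack: []
LOAD_CONST → push 12. Stack: [12]
LOAD_FAST c → push 34. Stack: [12, 34]
BINARY_OP + → 12 + 34 = 46. Stack: [46]
STORE_FAST v → v=46. Stack: []
LOAD_FAST_LOAD_FAST c,a → push 34,6. Stack: [34, 6]
BINARY_OP & → 34 & 6 = 2. Stack: [2]
LOAD_FAST_LOAD_FAST c,v → push 34,46. Stack: [2, 34, 46]
BINARY_OP ^ → 34 ^ 46 = 12. Stack: [2, 12]
BINARY_OP | → 2 | 12 = 14. Stack: [14]
STORE_FAST r → r=14. Stack: []
LOAD_FAST_LOAD_FAST b,a → push 39,6. Stack: [39, 6]
BINARY_OP % → 39 % 6 = 3. Stack: [3]
STORE_FAST v → v=3. Stack: []
LOAD_FAST v → push 3. Stack: [3]
RETURN_VALUE → return 3.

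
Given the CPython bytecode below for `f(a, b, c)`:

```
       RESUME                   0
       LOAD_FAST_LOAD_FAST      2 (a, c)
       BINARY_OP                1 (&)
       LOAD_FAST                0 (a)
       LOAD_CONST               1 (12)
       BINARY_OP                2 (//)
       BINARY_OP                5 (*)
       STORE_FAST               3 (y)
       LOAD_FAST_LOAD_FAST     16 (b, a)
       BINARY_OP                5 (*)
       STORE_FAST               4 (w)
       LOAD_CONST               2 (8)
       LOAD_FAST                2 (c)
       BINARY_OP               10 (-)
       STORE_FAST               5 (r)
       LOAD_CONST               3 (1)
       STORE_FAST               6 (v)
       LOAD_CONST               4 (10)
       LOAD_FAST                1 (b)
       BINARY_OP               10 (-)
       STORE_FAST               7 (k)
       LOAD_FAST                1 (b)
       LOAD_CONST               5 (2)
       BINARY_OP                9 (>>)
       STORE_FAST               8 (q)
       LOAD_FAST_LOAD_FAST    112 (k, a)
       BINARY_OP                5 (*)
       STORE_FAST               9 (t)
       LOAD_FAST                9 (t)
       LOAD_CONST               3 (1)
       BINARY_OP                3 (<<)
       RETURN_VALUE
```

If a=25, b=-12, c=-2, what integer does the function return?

LOAD_FAST_LOAD_FAST a,c → push 25,-2. Stack: [25, -2]
BINARY_OP & → 25 & -2 = 24. Stack: [24]
LOAD_FAST a → push 25. Stack: [24, 25]
LOAD_CONST → push 12. Stack: [24, 25, 12]
BINARY_OP // → 25 // 12 = 2. Stack: [24, 2]
BINARY_OP * → 24 * 2 = 48. Stack: [48]
STORE_FAST y → y=48. Stack: []
LOAD_FAST_LOAD_FAST b,a → push -12,25. Stack: [-12, 25]
BINARY_OP * → -12 * 25 = -300. Stack: [-300]
STORE_FAST w → w=-300. Stack: []
LOAD_CONST → push 8. Stack: [8]
LOAD_FAST c → push -2. Stack: [8, -2]
BINARY_OP - → 8 - -2 = 10. Stack: [10]
STORE_FAST r → r=10. Stack: []
LOAD_CONST → push 1. Stack: [1]
STORE_FAST v → v=1. Stack: []
LOAD_CONST → push 10. Stack: [10]
LOAD_FAST b → push -12. Stack: [10, -12]
BINARY_OP - → 10 - -12 = 22. Stack: [22]
STORE_FAST k → k=22. Stack: []
LOAD_FAST b → push -12. Stack: [-12]
LOAD_CONST → push 2. Stack: [-12, 2]
BINARY_OP >> → -12 >> 2 = -3. Stack: [-3]
STORE_FAST q → q=-3. Stack: []
LOAD_FAST_LOAD_FAST k,a → push 22,25. Stack: [22, 25]
BINARY_OP * → 22 * 25 = 550. Stack: [550]
STORE_FAST t → t=550. Stack: []
LOAD_FAST t → push 550. Stack: [550]
LOAD_CONST → push 1. Stack: [550, 1]
BINARY_OP << → 550 << 1 = 1100. Stack: [1100]
RETURN_VALUE → return 1100.

1100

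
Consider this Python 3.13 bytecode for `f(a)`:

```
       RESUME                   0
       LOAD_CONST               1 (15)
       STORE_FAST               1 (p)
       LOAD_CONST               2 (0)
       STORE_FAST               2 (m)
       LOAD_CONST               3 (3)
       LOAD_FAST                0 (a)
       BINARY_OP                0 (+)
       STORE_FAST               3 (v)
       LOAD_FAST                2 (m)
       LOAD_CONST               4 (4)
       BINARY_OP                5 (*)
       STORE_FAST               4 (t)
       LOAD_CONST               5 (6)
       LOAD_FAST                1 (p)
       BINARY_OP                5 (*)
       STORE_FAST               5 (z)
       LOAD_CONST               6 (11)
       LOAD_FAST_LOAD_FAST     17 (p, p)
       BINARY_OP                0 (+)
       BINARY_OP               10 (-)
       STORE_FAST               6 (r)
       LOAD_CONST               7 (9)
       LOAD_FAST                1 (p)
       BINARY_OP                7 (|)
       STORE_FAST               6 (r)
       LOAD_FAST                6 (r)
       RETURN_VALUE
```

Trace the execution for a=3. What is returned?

15

LOAD_CONST → push 15. Stack: [15]
STORE_FAST p → p=15. Stack: []
LOAD_CONST → push 0. Stack: [0]
STORE_FAST m → m=0. Stack: []
LOAD_CONST → push 3. Stack: [3]
LOAD_FAST a → push 3. Stack: [3, 3]
BINARY_OP + → 3 + 3 = 6. Stack: [6]
STORE_FAST v → v=6. Stack: []
LOAD_FAST m → push 0. Stack: [0]
LOAD_CONST → push 4. Stack: [0, 4]
BINARY_OP * → 0 * 4 = 0. Stack: [0]
STORE_FAST t → t=0. Stack: []
LOAD_CONST → push 6. Stack: [6]
LOAD_FAST p → push 15. Stack: [6, 15]
BINARY_OP * → 6 * 15 = 90. Stack: [90]
STORE_FAST z → z=90. Stack: []
LOAD_CONST → push 11. Stack: [11]
LOAD_FAST_LOAD_FAST p,p → push 15,15. Stack: [11, 15, 15]
BINARY_OP + → 15 + 15 = 30. Stack: [11, 30]
BINARY_OP - → 11 - 30 = -19. Stack: [-19]
STORE_FAST r → r=-19. Stack: []
LOAD_CONST → push 9. Stack: [9]
LOAD_FAST p → push 15. Stack: [9, 15]
BINARY_OP | → 9 | 15 = 15. Stack: [15]
STORE_FAST r → r=15. Stack: []
LOAD_FAST r → push 15. Stack: [15]
RETURN_VALUE → return 15.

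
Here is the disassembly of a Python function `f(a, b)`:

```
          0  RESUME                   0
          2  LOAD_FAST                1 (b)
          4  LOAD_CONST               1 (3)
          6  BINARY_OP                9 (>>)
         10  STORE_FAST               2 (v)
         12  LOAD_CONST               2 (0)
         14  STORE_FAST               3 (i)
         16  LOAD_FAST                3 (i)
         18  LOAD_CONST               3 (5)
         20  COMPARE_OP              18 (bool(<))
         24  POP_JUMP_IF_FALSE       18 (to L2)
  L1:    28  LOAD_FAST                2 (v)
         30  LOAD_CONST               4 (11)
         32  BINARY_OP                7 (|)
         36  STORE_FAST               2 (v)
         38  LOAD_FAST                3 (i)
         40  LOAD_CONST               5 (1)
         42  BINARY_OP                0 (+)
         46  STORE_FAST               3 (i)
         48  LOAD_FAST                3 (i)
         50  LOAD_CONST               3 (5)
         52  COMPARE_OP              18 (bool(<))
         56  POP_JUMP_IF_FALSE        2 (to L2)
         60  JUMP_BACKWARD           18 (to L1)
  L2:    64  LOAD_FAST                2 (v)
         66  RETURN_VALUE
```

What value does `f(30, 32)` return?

LOAD_FAST b → push 32
LOAD_CONST → push 3
BINARY_OP >> → 32 >> 3 = 4
STORE_FAST v → v=4
LOAD_CONST → push 0
STORE_FAST i → i=0
LOAD_FAST i → push 0
LOAD_CONST → push 5
COMPARE_OP bool(<) → 0 vs 5 = True
POP_JUMP_IF_FALSE → pop True; no jump
LOAD_FAST v → push 4
LOAD_CONST → push 11
BINARY_OP | → 4 | 11 = 15
STORE_FAST v → v=15
LOAD_FAST i → push 0
LOAD_CONST → push 1
BINARY_OP + → 0 + 1 = 1
STORE_FAST i → i=1
LOAD_FAST i → push 1
LOAD_CONST → push 5
COMPARE_OP bool(<) → 1 vs 5 = True
POP_JUMP_IF_FALSE → pop True; no jump
LOAD_FAST v → push 15
LOAD_CONST → push 11
BINARY_OP | → 15 | 11 = 15
STORE_FAST v → v=15
LOAD_FAST i → push 1
LOAD_CONST → push 1
BINARY_OP + → 1 + 1 = 2
STORE_FAST i → i=2
LOAD_FAST i → push 2
LOAD_CONST → push 5
COMPARE_OP bool(<) → 2 vs 5 = True
POP_JUMP_IF_FALSE → pop True; no jump
LOAD_FAST v → push 15
LOAD_CONST → push 11
BINARY_OP | → 15 | 11 = 15
STORE_FAST v → v=15
LOAD_FAST i → push 2
LOAD_CONST → push 1
BINARY_OP + → 2 + 1 = 3
STORE_FAST i → i=3
LOAD_FAST i → push 3
LOAD_CONST → push 5
COMPARE_OP bool(<) → 3 vs 5 = True
POP_JUMP_IF_FALSE → pop True; no jump
LOAD_FAST v → push 15
LOAD_CONST → push 11
BINARY_OP | → 15 | 11 = 15
STORE_FAST v → v=15
LOAD_FAST i → push 3
LOAD_CONST → push 1
BINARY_OP + → 3 + 1 = 4
STORE_FAST i → i=4
LOAD_FAST i → push 4
LOAD_CONST → push 5
COMPARE_OP bool(<) → 4 vs 5 = True
POP_JUMP_IF_FALSE → pop True; no jump
LOAD_FAST v → push 15
LOAD_CONST → push 11
BINARY_OP | → 15 | 11 = 15
STORE_FAST v → v=15
LOAD_FAST i → push 4
LOAD_CONST → push 1
BINARY_OP + → 4 + 1 = 5
STORE_FAST i → i=5
LOAD_FAST i → push 5
LOAD_CONST → push 5
COMPARE_OP bool(<) → 5 vs 5 = False
POP_JUMP_IF_FALSE → pop False; jump
LOAD_FAST v → push 15
RETURN_VALUE → return 15.

15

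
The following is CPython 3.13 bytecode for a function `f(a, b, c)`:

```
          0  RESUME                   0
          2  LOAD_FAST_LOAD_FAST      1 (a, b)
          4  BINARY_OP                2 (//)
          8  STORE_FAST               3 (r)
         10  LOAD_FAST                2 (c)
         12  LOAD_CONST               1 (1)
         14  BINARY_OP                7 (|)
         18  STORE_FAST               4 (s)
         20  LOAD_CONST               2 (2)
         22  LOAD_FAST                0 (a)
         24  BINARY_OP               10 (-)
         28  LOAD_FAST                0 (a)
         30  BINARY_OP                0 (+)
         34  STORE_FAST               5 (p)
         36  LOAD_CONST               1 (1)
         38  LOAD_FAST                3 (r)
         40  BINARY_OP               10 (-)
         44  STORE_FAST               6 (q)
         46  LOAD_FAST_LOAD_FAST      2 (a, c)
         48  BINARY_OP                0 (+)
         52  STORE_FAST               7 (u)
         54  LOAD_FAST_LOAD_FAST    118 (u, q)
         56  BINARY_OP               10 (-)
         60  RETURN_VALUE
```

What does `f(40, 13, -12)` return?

LOAD_FAST_LOAD_FAST a,b → push 40,13. Stack: [40, 13]
BINARY_OP // → 40 // 13 = 3. Stack: [3]
STORE_FAST r → r=3. Stack: []
LOAD_FAST c → push -12. Stack: [-12]
LOAD_CONST → push 1. Stack: [-12, 1]
BINARY_OP | → -12 | 1 = -11. Stack: [-11]
STORE_FAST s → s=-11. Stack: []
LOAD_CONST → push 2. Stack: [2]
LOAD_FAST a → push 40. Stack: [2, 40]
BINARY_OP - → 2 - 40 = -38. Stack: [-38]
LOAD_FAST a → push 40. Stack: [-38, 40]
BINARY_OP + → -38 + 40 = 2. Stack: [2]
STORE_FAST p → p=2. Stack: []
LOAD_CONST → push 1. Stack: [1]
LOAD_FAST r → push 3. Stack: [1, 3]
BINARY_OP - → 1 - 3 = -2. Stack: [-2]
STORE_FAST q → q=-2. Stack: []
LOAD_FAST_LOAD_FAST a,c → push 40,-12. Stack: [40, -12]
BINARY_OP + → 40 + -12 = 28. Stack: [28]
STORE_FAST u → u=28. Stack: []
LOAD_FAST_LOAD_FAST u,q → push 28,-2. Stack: [28, -2]
BINARY_OP - → 28 - -2 = 30. Stack: [30]
RETURN_VALUE → return 30.

30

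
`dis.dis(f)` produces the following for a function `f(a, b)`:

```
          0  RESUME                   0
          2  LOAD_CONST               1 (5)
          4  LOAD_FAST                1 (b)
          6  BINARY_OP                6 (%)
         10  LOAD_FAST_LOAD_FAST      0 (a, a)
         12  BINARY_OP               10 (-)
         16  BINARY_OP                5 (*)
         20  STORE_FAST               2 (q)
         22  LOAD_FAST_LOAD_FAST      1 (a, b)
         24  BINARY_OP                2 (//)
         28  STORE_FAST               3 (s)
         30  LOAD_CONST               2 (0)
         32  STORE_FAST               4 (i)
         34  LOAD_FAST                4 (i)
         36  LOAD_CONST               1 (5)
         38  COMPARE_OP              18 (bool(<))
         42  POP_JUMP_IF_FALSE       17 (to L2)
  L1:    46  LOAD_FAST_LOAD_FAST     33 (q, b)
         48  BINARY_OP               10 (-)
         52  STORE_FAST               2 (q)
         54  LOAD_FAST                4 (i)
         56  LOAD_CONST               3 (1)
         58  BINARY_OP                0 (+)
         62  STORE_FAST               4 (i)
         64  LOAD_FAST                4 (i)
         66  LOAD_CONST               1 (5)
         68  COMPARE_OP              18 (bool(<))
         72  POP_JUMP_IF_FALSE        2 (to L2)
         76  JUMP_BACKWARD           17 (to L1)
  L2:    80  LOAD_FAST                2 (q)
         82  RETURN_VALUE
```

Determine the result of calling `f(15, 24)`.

-120

LOAD_CONST → push 5
LOAD_FAST b → push 24
BINARY_OP % → 5 % 24 = 5
LOAD_FAST_LOAD_FAST a,a → push 15,15
BINARY_OP - → 15 - 15 = 0
BINARY_OP * → 5 * 0 = 0
STORE_FAST q → q=0
LOAD_FAST_LOAD_FAST a,b → push 15,24
BINARY_OP // → 15 // 24 = 0
STORE_FAST s → s=0
LOAD_CONST → push 0
STORE_FAST i → i=0
LOAD_FAST i → push 0
LOAD_CONST → push 5
COMPARE_OP bool(<) → 0 vs 5 = True
POP_JUMP_IF_FALSE → pop True; no jump
LOAD_FAST_LOAD_FAST q,b → push 0,24
BINARY_OP - → 0 - 24 = -24
STORE_FAST q → q=-24
LOAD_FAST i → push 0
LOAD_CONST → push 1
BINARY_OP + → 0 + 1 = 1
STORE_FAST i → i=1
LOAD_FAST i → push 1
LOAD_CONST → push 5
COMPARE_OP bool(<) → 1 vs 5 = True
POP_JUMP_IF_FALSE → pop True; no jump
LOAD_FAST_LOAD_FAST q,b → push -24,24
BINARY_OP - → -24 - 24 = -48
STORE_FAST q → q=-48
LOAD_FAST i → push 1
LOAD_CONST → push 1
BINARY_OP + → 1 + 1 = 2
STORE_FAST i → i=2
LOAD_FAST i → push 2
LOAD_CONST → push 5
COMPARE_OP bool(<) → 2 vs 5 = True
POP_JUMP_IF_FALSE → pop True; no jump
LOAD_FAST_LOAD_FAST q,b → push -48,24
BINARY_OP - → -48 - 24 = -72
STORE_FAST q → q=-72
LOAD_FAST i → push 2
LOAD_CONST → push 1
BINARY_OP + → 2 + 1 = 3
STORE_FAST i → i=3
LOAD_FAST i → push 3
LOAD_CONST → push 5
COMPARE_OP bool(<) → 3 vs 5 = True
POP_JUMP_IF_FALSE → pop True; no jump
LOAD_FAST_LOAD_FAST q,b → push -72,24
BINARY_OP - → -72 - 24 = -96
STORE_FAST q → q=-96
LOAD_FAST i → push 3
LOAD_CONST → push 1
BINARY_OP + → 3 + 1 = 4
STORE_FAST i → i=4
LOAD_FAST i → push 4
LOAD_CONST → push 5
COMPARE_OP bool(<) → 4 vs 5 = True
POP_JUMP_IF_FALSE → pop True; no jump
LOAD_FAST_LOAD_FAST q,b → push -96,24
BINARY_OP - → -96 - 24 = -120
STORE_FAST q → q=-120
LOAD_FAST i → push 4
LOAD_CONST → push 1
BINARY_OP + → 4 + 1 = 5
STORE_FAST i → i=5
LOAD_FAST i → push 5
LOAD_CONST → push 5
COMPARE_OP bool(<) → 5 vs 5 = False
POP_JUMP_IF_FALSE → pop False; jump
LOAD_FAST q → push -120
RETURN_VALUE → return -120.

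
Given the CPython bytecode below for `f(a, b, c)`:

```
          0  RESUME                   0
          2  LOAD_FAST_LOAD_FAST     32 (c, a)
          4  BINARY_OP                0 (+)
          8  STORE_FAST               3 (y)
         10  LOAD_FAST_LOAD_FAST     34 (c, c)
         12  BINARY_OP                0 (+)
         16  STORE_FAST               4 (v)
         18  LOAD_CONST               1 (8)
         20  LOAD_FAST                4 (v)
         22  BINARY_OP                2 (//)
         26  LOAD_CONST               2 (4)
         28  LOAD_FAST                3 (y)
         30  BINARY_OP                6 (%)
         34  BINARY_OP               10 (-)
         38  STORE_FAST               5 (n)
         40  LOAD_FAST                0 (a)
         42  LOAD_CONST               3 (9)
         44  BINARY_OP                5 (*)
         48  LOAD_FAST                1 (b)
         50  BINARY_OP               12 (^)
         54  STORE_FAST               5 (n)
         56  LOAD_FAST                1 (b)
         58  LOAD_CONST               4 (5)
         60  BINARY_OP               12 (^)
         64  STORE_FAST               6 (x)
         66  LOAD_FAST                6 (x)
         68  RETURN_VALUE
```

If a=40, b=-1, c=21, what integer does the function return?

-6

LOAD_FAST_LOAD_FAST c,a → push 21,40. Stack: [21, 40]
BINARY_OP + → 21 + 40 = 61. Stack: [61]
STORE_FAST y → y=61. Stack: []
LOAD_FAST_LOAD_FAST c,c → push 21,21. Stack: [21, 21]
BINARY_OP + → 21 + 21 = 42. Stack: [42]
STORE_FAST v → v=42. Stack: []
LOAD_CONST → push 8. Stack: [8]
LOAD_FAST v → push 42. Stack: [8, 42]
BINARY_OP // → 8 // 42 = 0. Stack: [0]
LOAD_CONST → push 4. Stack: [0, 4]
LOAD_FAST y → push 61. Stack: [0, 4, 61]
BINARY_OP % → 4 % 61 = 4. Stack: [0, 4]
BINARY_OP - → 0 - 4 = -4. Stack: [-4]
STORE_FAST n → n=-4. Stack: []
LOAD_FAST a → push 40. Stack: [40]
LOAD_CONST → push 9. Stack: [40, 9]
BINARY_OP * → 40 * 9 = 360. Stack: [360]
LOAD_FAST b → push -1. Stack: [360, -1]
BINARY_OP ^ → 360 ^ -1 = -361. Stack: [-361]
STORE_FAST n → n=-361. Stack: []
LOAD_FAST b → push -1. Stack: [-1]
LOAD_CONST → push 5. Stack: [-1, 5]
BINARY_OP ^ → -1 ^ 5 = -6. Stack: [-6]
STORE_FAST x → x=-6. Stack: []
LOAD_FAST x → push -6. Stack: [-6]
RETURN_VALUE → return -6.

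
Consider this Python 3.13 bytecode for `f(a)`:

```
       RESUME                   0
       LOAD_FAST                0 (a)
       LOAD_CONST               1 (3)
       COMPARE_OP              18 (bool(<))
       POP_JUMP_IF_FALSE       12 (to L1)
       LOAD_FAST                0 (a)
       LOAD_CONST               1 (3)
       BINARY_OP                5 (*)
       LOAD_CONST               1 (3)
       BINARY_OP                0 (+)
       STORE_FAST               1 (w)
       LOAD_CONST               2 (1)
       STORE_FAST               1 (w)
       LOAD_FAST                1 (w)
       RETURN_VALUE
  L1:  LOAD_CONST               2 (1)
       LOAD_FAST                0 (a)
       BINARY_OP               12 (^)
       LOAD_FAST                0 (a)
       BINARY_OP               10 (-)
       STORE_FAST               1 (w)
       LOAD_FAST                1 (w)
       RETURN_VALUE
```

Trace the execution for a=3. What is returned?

-1

LOAD_FAST a → push 3. Stack: [3]
LOAD_CONST → push 3. Stack: [3, 3]
COMPARE_OP bool(<) → 3 vs 3 = False. Stack: [False]
POP_JUMP_IF_FALSE → pop False; jump. Stack: []
LOAD_CONST → push 1. Stack: [1]
LOAD_FAST a → push 3. Stack: [1, 3]
BINARY_OP ^ → 1 ^ 3 = 2. Stack: [2]
LOAD_FAST a → push 3. Stack: [2, 3]
BINARY_OP - → 2 - 3 = -1. Stack: [-1]
STORE_FAST w → w=-1. Stack: []
LOAD_FAST w → push -1. Stack: [-1]
RETURN_VALUE → return -1.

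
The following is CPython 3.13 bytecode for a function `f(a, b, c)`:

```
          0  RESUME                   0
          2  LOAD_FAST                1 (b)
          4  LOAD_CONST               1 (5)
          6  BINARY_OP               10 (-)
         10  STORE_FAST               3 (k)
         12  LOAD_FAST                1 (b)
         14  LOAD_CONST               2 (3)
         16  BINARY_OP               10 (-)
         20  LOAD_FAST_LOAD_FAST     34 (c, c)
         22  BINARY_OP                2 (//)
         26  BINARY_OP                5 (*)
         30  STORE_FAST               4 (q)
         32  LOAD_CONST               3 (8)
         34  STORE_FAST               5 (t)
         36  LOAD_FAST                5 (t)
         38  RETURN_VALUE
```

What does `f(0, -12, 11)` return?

8

LOAD_FAST b → push -12. Stack: [-12]
LOAD_CONST → push 5. Stack: [-12, 5]
BINARY_OP - → -12 - 5 = -17. Stack: [-17]
STORE_FAST k → k=-17. Stack: []
LOAD_FAST b → push -12. Stack: [-12]
LOAD_CONST → push 3. Stack: [-12, 3]
BINARY_OP - → -12 - 3 = -15. Stack: [-15]
LOAD_FAST_LOAD_FAST c,c → push 11,11. Stack: [-15, 11, 11]
BINARY_OP // → 11 // 11 = 1. Stack: [-15, 1]
BINARY_OP * → -15 * 1 = -15. Stack: [-15]
STORE_FAST q → q=-15. Stack: []
LOAD_CONST → push 8. Stack: [8]
STORE_FAST t → t=8. Stack: []
LOAD_FAST t → push 8. Stack: [8]
RETURN_VALUE → return 8.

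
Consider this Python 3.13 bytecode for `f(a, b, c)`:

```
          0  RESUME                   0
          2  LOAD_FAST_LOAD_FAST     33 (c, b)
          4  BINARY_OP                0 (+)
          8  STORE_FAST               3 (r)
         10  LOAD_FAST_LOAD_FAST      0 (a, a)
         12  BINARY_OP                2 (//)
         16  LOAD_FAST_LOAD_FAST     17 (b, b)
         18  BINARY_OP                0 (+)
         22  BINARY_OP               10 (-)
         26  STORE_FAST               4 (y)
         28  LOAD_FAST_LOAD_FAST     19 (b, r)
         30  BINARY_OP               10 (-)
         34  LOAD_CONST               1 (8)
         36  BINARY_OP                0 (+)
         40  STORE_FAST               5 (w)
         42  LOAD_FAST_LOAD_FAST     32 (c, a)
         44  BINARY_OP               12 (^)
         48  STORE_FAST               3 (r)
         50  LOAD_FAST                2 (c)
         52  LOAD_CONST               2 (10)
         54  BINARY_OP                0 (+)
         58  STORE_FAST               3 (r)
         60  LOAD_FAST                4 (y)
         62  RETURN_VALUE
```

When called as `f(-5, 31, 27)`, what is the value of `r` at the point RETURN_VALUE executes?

LOAD_FAST_LOAD_FAST c,b → push 27,31. Stack: [27, 31]
BINARY_OP + → 27 + 31 = 58. Stack: [58]
STORE_FAST r → r=58. Stack: []
LOAD_FAST_LOAD_FAST a,a → push -5,-5. Stack: [-5, -5]
BINARY_OP // → -5 // -5 = 1. Stack: [1]
LOAD_FAST_LOAD_FAST b,b → push 31,31. Stack: [1, 31, 31]
BINARY_OP + → 31 + 31 = 62. Stack: [1, 62]
BINARY_OP - → 1 - 62 = -61. Stack: [-61]
STORE_FAST y → y=-61. Stack: []
LOAD_FAST_LOAD_FAST b,r → push 31,58. Stack: [31, 58]
BINARY_OP - → 31 - 58 = -27. Stack: [-27]
LOAD_CONST → push 8. Stack: [-27, 8]
BINARY_OP + → -27 + 8 = -19. Stack: [-19]
STORE_FAST w → w=-19. Stack: []
LOAD_FAST_LOAD_FAST c,a → push 27,-5. Stack: [27, -5]
BINARY_OP ^ → 27 ^ -5 = -32. Stack: [-32]
STORE_FAST r → r=-32. Stack: []
LOAD_FAST c → push 27. Stack: [27]
LOAD_CONST → push 10. Stack: [27, 10]
BINARY_OP + → 27 + 10 = 37. Stack: [37]
STORE_FAST r → r=37. Stack: []
LOAD_FAST y → push -61. Stack: [-61]
RETURN_VALUE → return -61.

37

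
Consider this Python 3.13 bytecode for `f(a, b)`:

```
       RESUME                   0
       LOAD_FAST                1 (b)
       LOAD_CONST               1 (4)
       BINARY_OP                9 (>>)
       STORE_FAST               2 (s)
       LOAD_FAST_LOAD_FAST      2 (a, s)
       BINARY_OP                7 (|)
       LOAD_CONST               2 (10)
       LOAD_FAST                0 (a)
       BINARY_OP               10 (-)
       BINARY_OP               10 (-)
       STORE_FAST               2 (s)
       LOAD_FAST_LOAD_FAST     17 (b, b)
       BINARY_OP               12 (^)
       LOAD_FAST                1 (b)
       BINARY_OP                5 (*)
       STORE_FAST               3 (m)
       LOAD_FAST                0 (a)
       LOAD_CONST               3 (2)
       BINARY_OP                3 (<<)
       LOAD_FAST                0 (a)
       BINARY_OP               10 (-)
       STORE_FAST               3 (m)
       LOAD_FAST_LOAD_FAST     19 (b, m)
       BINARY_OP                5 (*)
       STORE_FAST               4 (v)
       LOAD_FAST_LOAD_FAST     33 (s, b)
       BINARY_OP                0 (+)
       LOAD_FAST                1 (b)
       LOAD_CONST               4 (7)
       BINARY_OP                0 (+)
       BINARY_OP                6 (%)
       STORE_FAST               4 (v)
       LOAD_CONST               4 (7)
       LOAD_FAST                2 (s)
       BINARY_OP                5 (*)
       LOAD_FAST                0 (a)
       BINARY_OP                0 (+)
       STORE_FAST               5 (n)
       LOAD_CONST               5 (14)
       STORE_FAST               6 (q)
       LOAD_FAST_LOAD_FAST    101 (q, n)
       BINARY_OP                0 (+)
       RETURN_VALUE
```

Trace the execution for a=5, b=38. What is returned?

33

LOAD_FAST b → push 38. Stack: [38]
LOAD_CONST → push 4. Stack: [38, 4]
BINARY_OP >> → 38 >> 4 = 2. Stack: [2]
STORE_FAST s → s=2. Stack: []
LOAD_FAST_LOAD_FAST a,s → push 5,2. Stack: [5, 2]
BINARY_OP | → 5 | 2 = 7. Stack: [7]
LOAD_CONST → push 10. Stack: [7, 10]
LOAD_FAST a → push 5. Stack: [7, 10, 5]
BINARY_OP - → 10 - 5 = 5. Stack: [7, 5]
BINARY_OP - → 7 - 5 = 2. Stack: [2]
STORE_FAST s → s=2. Stack: []
LOAD_FAST_LOAD_FAST b,b → push 38,38. Stack: [38, 38]
BINARY_OP ^ → 38 ^ 38 = 0. Stack: [0]
LOAD_FAST b → push 38. Stack: [0, 38]
BINARY_OP * → 0 * 38 = 0. Stack: [0]
STORE_FAST m → m=0. Stack: []
LOAD_FAST a → push 5. Stack: [5]
LOAD_CONST → push 2. Stack: [5, 2]
BINARY_OP << → 5 << 2 = 20. Stack: [20]
LOAD_FAST a → push 5. Stack: [20, 5]
BINARY_OP - → 20 - 5 = 15. Stack: [15]
STORE_FAST m → m=15. Stack: []
LOAD_FAST_LOAD_FAST b,m → push 38,15. Stack: [38, 15]
BINARY_OP * → 38 * 15 = 570. Stack: [570]
STORE_FAST v → v=570. Stack: []
LOAD_FAST_LOAD_FAST s,b → push 2,38. Stack: [2, 38]
BINARY_OP + → 2 + 38 = 40. Stack: [40]
LOAD_FAST b → push 38. Stack: [40, 38]
LOAD_CONST → push 7. Stack: [40, 38, 7]
BINARY_OP + → 38 + 7 = 45. Stack: [40, 45]
BINARY_OP % → 40 % 45 = 40. Stack: [40]
STORE_FAST v → v=40. Stack: []
LOAD_CONST → push 7. Stack: [7]
LOAD_FAST s → push 2. Stack: [7, 2]
BINARY_OP * → 7 * 2 = 14. Stack: [14]
LOAD_FAST a → push 5. Stack: [14, 5]
BINARY_OP + → 14 + 5 = 19. Stack: [19]
STORE_FAST n → n=19. Stack: []
LOAD_CONST → push 14. Stack: [14]
STORE_FAST q → q=14. Stack: []
LOAD_FAST_LOAD_FAST q,n → push 14,19. Stack: [14, 19]
BINARY_OP + → 14 + 19 = 33. Stack: [33]
RETURN_VALUE → return 33.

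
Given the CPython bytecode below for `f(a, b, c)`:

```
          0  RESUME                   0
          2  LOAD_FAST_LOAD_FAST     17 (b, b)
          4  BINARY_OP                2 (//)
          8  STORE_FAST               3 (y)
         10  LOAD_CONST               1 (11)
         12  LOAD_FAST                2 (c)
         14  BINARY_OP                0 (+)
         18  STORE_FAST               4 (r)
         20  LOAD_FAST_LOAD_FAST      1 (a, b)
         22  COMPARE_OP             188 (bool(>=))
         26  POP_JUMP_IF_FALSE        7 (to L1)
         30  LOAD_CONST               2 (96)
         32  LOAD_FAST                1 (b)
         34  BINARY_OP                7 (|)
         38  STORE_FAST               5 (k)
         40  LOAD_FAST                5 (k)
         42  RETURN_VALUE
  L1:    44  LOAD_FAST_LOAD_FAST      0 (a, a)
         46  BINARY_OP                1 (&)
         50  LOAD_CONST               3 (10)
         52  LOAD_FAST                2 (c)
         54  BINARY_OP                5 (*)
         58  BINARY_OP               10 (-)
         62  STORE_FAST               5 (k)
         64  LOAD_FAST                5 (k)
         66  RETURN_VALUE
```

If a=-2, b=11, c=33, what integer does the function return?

-332

LOAD_FAST_LOAD_FAST b,b → push 11,11. Stack: [11, 11]
BINARY_OP // → 11 // 11 = 1. Stack: [1]
STORE_FAST y → y=1. Stack: []
LOAD_CONST → push 11. Stack: [11]
LOAD_FAST c → push 33. Stack: [11, 33]
BINARY_OP + → 11 + 33 = 44. Stack: [44]
STORE_FAST r → r=44. Stack: []
LOAD_FAST_LOAD_FAST a,b → push -2,11. Stack: [-2, 11]
COMPARE_OP bool(>=) → -2 vs 11 = False. Stack: [False]
POP_JUMP_IF_FALSE → pop False; jump. Stack: []
LOAD_FAST_LOAD_FAST a,a → push -2,-2. Stack: [-2, -2]
BINARY_OP & → -2 & -2 = -2. Stack: [-2]
LOAD_CONST → push 10. Stack: [-2, 10]
LOAD_FAST c → push 33. Stack: [-2, 10, 33]
BINARY_OP * → 10 * 33 = 330. Stack: [-2, 330]
BINARY_OP - → -2 - 330 = -332. Stack: [-332]
STORE_FAST k → k=-332. Stack: []
LOAD_FAST k → push -332. Stack: [-332]
RETURN_VALUE → return -332.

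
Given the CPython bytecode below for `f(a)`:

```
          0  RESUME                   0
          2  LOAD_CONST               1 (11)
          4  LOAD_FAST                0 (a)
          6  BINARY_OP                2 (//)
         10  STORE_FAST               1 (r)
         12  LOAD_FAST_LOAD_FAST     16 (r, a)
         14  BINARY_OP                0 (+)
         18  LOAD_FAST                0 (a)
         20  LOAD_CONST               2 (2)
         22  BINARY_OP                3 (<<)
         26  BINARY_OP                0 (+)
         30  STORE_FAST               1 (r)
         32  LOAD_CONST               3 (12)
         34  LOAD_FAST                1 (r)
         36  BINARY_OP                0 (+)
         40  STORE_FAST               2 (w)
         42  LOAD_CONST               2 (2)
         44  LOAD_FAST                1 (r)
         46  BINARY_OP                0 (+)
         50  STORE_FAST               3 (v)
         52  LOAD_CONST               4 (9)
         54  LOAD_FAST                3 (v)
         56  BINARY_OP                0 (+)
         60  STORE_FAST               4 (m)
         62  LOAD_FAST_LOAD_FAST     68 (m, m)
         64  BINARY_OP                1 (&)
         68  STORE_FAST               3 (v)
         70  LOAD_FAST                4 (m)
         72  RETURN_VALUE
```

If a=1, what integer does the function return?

LOAD_CONST → push 11. Stack: [11]
LOAD_FAST a → push 1. Stack: [11, 1]
BINARY_OP // → 11 // 1 = 11. Stack: [11]
STORE_FAST r → r=11. Stack: []
LOAD_FAST_LOAD_FAST r,a → push 11,1. Stack: [11, 1]
BINARY_OP + → 11 + 1 = 12. Stack: [12]
LOAD_FAST a → push 1. Stack: [12, 1]
LOAD_CONST → push 2. Stack: [12, 1, 2]
BINARY_OP << → 1 << 2 = 4. Stack: [12, 4]
BINARY_OP + → 12 + 4 = 16. Stack: [16]
STORE_FAST r → r=16. Stack: []
LOAD_CONST → push 12. Stack: [12]
LOAD_FAST r → push 16. Stack: [12, 16]
BINARY_OP + → 12 + 16 = 28. Stack: [28]
STORE_FAST w → w=28. Stack: []
LOAD_CONST → push 2. Stack: [2]
LOAD_FAST r → push 16. Stack: [2, 16]
BINARY_OP + → 2 + 16 = 18. Stack: [18]
STORE_FAST v → v=18. Stack: []
LOAD_CONST → push 9. Stack: [9]
LOAD_FAST v → push 18. Stack: [9, 18]
BINARY_OP + → 9 + 18 = 27. Stack: [27]
STORE_FAST m → m=27. Stack: []
LOAD_FAST_LOAD_FAST m,m → push 27,27. Stack: [27, 27]
BINARY_OP & → 27 & 27 = 27. Stack: [27]
STORE_FAST v → v=27. Stack: []
LOAD_FAST m → push 27. Stack: [27]
RETURN_VALUE → return 27.

27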